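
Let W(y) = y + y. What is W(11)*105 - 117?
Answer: 2193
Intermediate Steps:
W(y) = 2*y
W(11)*105 - 117 = (2*11)*105 - 117 = 22*105 - 117 = 2310 - 117 = 2193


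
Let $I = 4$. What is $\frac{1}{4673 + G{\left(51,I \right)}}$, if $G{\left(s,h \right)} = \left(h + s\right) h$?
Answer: $\frac{1}{4893} \approx 0.00020437$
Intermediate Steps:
$G{\left(s,h \right)} = h \left(h + s\right)$
$\frac{1}{4673 + G{\left(51,I \right)}} = \frac{1}{4673 + 4 \left(4 + 51\right)} = \frac{1}{4673 + 4 \cdot 55} = \frac{1}{4673 + 220} = \frac{1}{4893}$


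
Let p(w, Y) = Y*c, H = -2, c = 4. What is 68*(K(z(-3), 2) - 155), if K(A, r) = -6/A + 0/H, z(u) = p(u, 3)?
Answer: -10574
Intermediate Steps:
p(w, Y) = 4*Y (p(w, Y) = Y*4 = 4*Y)
z(u) = 12 (z(u) = 4*3 = 12)
K(A, r) = -6/A (K(A, r) = -6/A + 0/(-2) = -6/A + 0*(-1/2) = -6/A + 0 = -6/A)
68*(K(z(-3), 2) - 155) = 68*(-6/12 - 155) = 68*(-6*1/12 - 155) = 68*(-1/2 - 155) = 68*(-311/2) = -10574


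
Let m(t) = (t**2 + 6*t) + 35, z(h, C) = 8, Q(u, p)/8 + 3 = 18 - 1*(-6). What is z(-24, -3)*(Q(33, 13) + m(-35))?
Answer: 9744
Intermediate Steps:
Q(u, p) = 168 (Q(u, p) = -24 + 8*(18 - 1*(-6)) = -24 + 8*(18 + 6) = -24 + 8*24 = -24 + 192 = 168)
m(t) = 35 + t**2 + 6*t
z(-24, -3)*(Q(33, 13) + m(-35)) = 8*(168 + (35 + (-35)**2 + 6*(-35))) = 8*(168 + (35 + 1225 - 210)) = 8*(168 + 1050) = 8*1218 = 9744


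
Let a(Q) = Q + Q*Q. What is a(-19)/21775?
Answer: 342/21775 ≈ 0.015706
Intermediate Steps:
a(Q) = Q + Q²
a(-19)/21775 = -19*(1 - 19)/21775 = -19*(-18)*(1/21775) = 342*(1/21775) = 342/21775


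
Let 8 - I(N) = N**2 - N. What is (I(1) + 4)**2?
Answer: 144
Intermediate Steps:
I(N) = 8 + N - N**2 (I(N) = 8 - (N**2 - N) = 8 + (N - N**2) = 8 + N - N**2)
(I(1) + 4)**2 = ((8 + 1 - 1*1**2) + 4)**2 = ((8 + 1 - 1*1) + 4)**2 = ((8 + 1 - 1) + 4)**2 = (8 + 4)**2 = 12**2 = 144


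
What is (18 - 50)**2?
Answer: 1024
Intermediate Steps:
(18 - 50)**2 = (-32)**2 = 1024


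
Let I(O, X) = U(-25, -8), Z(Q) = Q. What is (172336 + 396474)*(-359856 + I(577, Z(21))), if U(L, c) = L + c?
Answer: -204708462090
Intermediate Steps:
I(O, X) = -33 (I(O, X) = -25 - 8 = -33)
(172336 + 396474)*(-359856 + I(577, Z(21))) = (172336 + 396474)*(-359856 - 33) = 568810*(-359889) = -204708462090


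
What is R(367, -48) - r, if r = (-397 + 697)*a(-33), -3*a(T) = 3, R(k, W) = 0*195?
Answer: 300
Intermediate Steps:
R(k, W) = 0
a(T) = -1 (a(T) = -⅓*3 = -1)
r = -300 (r = (-397 + 697)*(-1) = 300*(-1) = -300)
R(367, -48) - r = 0 - 1*(-300) = 0 + 300 = 300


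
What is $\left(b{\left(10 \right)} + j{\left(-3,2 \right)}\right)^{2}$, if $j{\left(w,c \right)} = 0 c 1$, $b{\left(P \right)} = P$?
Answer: $100$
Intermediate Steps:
$j{\left(w,c \right)} = 0$ ($j{\left(w,c \right)} = 0 c = 0$)
$\left(b{\left(10 \right)} + j{\left(-3,2 \right)}\right)^{2} = \left(10 + 0\right)^{2} = 10^{2} = 100$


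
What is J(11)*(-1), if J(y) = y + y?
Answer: -22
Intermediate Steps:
J(y) = 2*y
J(11)*(-1) = (2*11)*(-1) = 22*(-1) = -22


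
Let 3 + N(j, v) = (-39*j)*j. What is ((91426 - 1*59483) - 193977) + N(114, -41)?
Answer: -668881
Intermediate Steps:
N(j, v) = -3 - 39*j² (N(j, v) = -3 + (-39*j)*j = -3 - 39*j²)
((91426 - 1*59483) - 193977) + N(114, -41) = ((91426 - 1*59483) - 193977) + (-3 - 39*114²) = ((91426 - 59483) - 193977) + (-3 - 39*12996) = (31943 - 193977) + (-3 - 506844) = -162034 - 506847 = -668881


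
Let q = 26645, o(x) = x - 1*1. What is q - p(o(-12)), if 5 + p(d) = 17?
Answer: 26633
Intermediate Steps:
o(x) = -1 + x (o(x) = x - 1 = -1 + x)
p(d) = 12 (p(d) = -5 + 17 = 12)
q - p(o(-12)) = 26645 - 1*12 = 26645 - 12 = 26633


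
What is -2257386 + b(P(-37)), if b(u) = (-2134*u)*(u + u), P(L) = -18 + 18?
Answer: -2257386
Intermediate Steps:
P(L) = 0
b(u) = -4268*u**2 (b(u) = (-2134*u)*(2*u) = -4268*u**2)
-2257386 + b(P(-37)) = -2257386 - 4268*0**2 = -2257386 - 4268*0 = -2257386 + 0 = -2257386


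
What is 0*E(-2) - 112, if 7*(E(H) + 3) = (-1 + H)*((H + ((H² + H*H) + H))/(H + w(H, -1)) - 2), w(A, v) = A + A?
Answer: -112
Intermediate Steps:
w(A, v) = 2*A
E(H) = -3 + (-1 + H)*(-2 + (2*H + 2*H²)/(3*H))/7 (E(H) = -3 + ((-1 + H)*((H + ((H² + H*H) + H))/(H + 2*H) - 2))/7 = -3 + ((-1 + H)*((H + ((H² + H²) + H))/((3*H)) - 2))/7 = -3 + ((-1 + H)*((H + (2*H² + H))*(1/(3*H)) - 2))/7 = -3 + ((-1 + H)*((H + (H + 2*H²))*(1/(3*H)) - 2))/7 = -3 + ((-1 + H)*((2*H + 2*H²)*(1/(3*H)) - 2))/7 = -3 + ((-1 + H)*((2*H + 2*H²)/(3*H) - 2))/7 = -3 + ((-1 + H)*(-2 + (2*H + 2*H²)/(3*H)))/7 = -3 + (-1 + H)*(-2 + (2*H + 2*H²)/(3*H))/7)
0*E(-2) - 112 = 0*(-59/21 - 2/7*(-2) + (2/21)*(-2)²) - 112 = 0*(-59/21 + 4/7 + (2/21)*4) - 112 = 0*(-59/21 + 4/7 + 8/21) - 112 = 0*(-13/7) - 112 = 0 - 112 = -112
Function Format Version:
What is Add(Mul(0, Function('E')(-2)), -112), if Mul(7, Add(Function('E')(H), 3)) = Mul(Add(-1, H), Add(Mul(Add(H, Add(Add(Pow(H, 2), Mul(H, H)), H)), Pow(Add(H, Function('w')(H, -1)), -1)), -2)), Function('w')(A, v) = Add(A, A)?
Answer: -112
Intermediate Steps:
Function('w')(A, v) = Mul(2, A)
Function('E')(H) = Add(-3, Mul(Rational(1, 7), Add(-1, H), Add(-2, Mul(Rational(1, 3), Pow(H, -1), Add(Mul(2, H), Mul(2, Pow(H, 2))))))) (Function('E')(H) = Add(-3, Mul(Rational(1, 7), Mul(Add(-1, H), Add(Mul(Add(H, Add(Add(Pow(H, 2), Mul(H, H)), H)), Pow(Add(H, Mul(2, H)), -1)), -2)))) = Add(-3, Mul(Rational(1, 7), Mul(Add(-1, H), Add(Mul(Add(H, Add(Add(Pow(H, 2), Pow(H, 2)), H)), Pow(Mul(3, H), -1)), -2)))) = Add(-3, Mul(Rational(1, 7), Mul(Add(-1, H), Add(Mul(Add(H, Add(Mul(2, Pow(H, 2)), H)), Mul(Rational(1, 3), Pow(H, -1))), -2)))) = Add(-3, Mul(Rational(1, 7), Mul(Add(-1, H), Add(Mul(Add(H, Add(H, Mul(2, Pow(H, 2)))), Mul(Rational(1, 3), Pow(H, -1))), -2)))) = Add(-3, Mul(Rational(1, 7), Mul(Add(-1, H), Add(Mul(Add(Mul(2, H), Mul(2, Pow(H, 2))), Mul(Rational(1, 3), Pow(H, -1))), -2)))) = Add(-3, Mul(Rational(1, 7), Mul(Add(-1, H), Add(Mul(Rational(1, 3), Pow(H, -1), Add(Mul(2, H), Mul(2, Pow(H, 2)))), -2)))) = Add(-3, Mul(Rational(1, 7), Mul(Add(-1, H), Add(-2, Mul(Rational(1, 3), Pow(H, -1), Add(Mul(2, H), Mul(2, Pow(H, 2)))))))) = Add(-3, Mul(Rational(1, 7), Add(-1, H), Add(-2, Mul(Rational(1, 3), Pow(H, -1), Add(Mul(2, H), Mul(2, Pow(H, 2))))))))
Add(Mul(0, Function('E')(-2)), -112) = Add(Mul(0, Add(Rational(-59, 21), Mul(Rational(-2, 7), -2), Mul(Rational(2, 21), Pow(-2, 2)))), -112) = Add(Mul(0, Add(Rational(-59, 21), Rational(4, 7), Mul(Rational(2, 21), 4))), -112) = Add(Mul(0, Add(Rational(-59, 21), Rational(4, 7), Rational(8, 21))), -112) = Add(Mul(0, Rational(-13, 7)), -112) = Add(0, -112) = -112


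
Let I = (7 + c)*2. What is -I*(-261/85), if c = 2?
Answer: 4698/85 ≈ 55.271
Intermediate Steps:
I = 18 (I = (7 + 2)*2 = 9*2 = 18)
-I*(-261/85) = -18*(-261/85) = -18*(-261*1/85) = -18*(-261)/85 = -1*(-4698/85) = 4698/85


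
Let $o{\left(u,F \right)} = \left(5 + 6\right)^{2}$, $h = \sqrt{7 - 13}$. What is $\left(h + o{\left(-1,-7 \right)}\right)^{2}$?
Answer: $\left(121 + i \sqrt{6}\right)^{2} \approx 14635.0 + 592.78 i$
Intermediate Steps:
$h = i \sqrt{6}$ ($h = \sqrt{-6} = i \sqrt{6} \approx 2.4495 i$)
$o{\left(u,F \right)} = 121$ ($o{\left(u,F \right)} = 11^{2} = 121$)
$\left(h + o{\left(-1,-7 \right)}\right)^{2} = \left(i \sqrt{6} + 121\right)^{2} = \left(121 + i \sqrt{6}\right)^{2}$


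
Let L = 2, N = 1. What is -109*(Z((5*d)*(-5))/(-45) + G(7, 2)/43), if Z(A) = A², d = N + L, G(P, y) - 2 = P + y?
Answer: 584676/43 ≈ 13597.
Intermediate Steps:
G(P, y) = 2 + P + y (G(P, y) = 2 + (P + y) = 2 + P + y)
d = 3 (d = 1 + 2 = 3)
-109*(Z((5*d)*(-5))/(-45) + G(7, 2)/43) = -109*(((5*3)*(-5))²/(-45) + (2 + 7 + 2)/43) = -109*((15*(-5))²*(-1/45) + 11*(1/43)) = -109*((-75)²*(-1/45) + 11/43) = -109*(5625*(-1/45) + 11/43) = -109*(-125 + 11/43) = -109*(-5364/43) = 584676/43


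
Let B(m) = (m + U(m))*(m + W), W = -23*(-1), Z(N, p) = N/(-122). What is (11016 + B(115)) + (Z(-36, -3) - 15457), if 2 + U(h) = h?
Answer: 1648421/61 ≈ 27023.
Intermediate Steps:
Z(N, p) = -N/122 (Z(N, p) = N*(-1/122) = -N/122)
U(h) = -2 + h
W = 23
B(m) = (-2 + 2*m)*(23 + m) (B(m) = (m + (-2 + m))*(m + 23) = (-2 + 2*m)*(23 + m))
(11016 + B(115)) + (Z(-36, -3) - 15457) = (11016 + (-46 + 2*115² + 44*115)) + (-1/122*(-36) - 15457) = (11016 + (-46 + 2*13225 + 5060)) + (18/61 - 15457) = (11016 + (-46 + 26450 + 5060)) - 942859/61 = (11016 + 31464) - 942859/61 = 42480 - 942859/61 = 1648421/61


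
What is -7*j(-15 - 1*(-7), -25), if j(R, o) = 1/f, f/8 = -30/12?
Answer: 7/20 ≈ 0.35000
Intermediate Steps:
f = -20 (f = 8*(-30/12) = 8*(-30*1/12) = 8*(-5/2) = -20)
j(R, o) = -1/20 (j(R, o) = 1/(-20) = -1/20)
-7*j(-15 - 1*(-7), -25) = -7*(-1)/20 = -1*(-7/20) = 7/20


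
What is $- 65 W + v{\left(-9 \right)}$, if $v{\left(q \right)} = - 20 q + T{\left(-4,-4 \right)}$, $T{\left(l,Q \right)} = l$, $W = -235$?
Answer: $15451$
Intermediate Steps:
$v{\left(q \right)} = -4 - 20 q$ ($v{\left(q \right)} = - 20 q - 4 = -4 - 20 q$)
$- 65 W + v{\left(-9 \right)} = \left(-65\right) \left(-235\right) - -176 = 15275 + \left(-4 + 180\right) = 15275 + 176 = 15451$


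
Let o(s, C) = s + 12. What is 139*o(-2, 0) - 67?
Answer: 1323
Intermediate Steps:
o(s, C) = 12 + s
139*o(-2, 0) - 67 = 139*(12 - 2) - 67 = 139*10 - 67 = 1390 - 67 = 1323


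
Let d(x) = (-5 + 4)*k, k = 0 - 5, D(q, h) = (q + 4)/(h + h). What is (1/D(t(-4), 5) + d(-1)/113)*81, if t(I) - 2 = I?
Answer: 46170/113 ≈ 408.58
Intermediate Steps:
t(I) = 2 + I
D(q, h) = (4 + q)/(2*h) (D(q, h) = (4 + q)/((2*h)) = (4 + q)*(1/(2*h)) = (4 + q)/(2*h))
k = -5
d(x) = 5 (d(x) = (-5 + 4)*(-5) = -1*(-5) = 5)
(1/D(t(-4), 5) + d(-1)/113)*81 = (1/((½)*(4 + (2 - 4))/5) + 5/113)*81 = (1/((½)*(⅕)*(4 - 2)) + 5*(1/113))*81 = (1/((½)*(⅕)*2) + 5/113)*81 = (1/(⅕) + 5/113)*81 = (5 + 5/113)*81 = (570/113)*81 = 46170/113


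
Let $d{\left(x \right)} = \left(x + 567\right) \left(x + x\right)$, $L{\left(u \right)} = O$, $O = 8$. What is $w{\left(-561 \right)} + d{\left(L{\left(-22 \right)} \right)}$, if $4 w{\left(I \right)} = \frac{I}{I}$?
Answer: $\frac{36801}{4} \approx 9200.3$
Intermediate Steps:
$L{\left(u \right)} = 8$
$w{\left(I \right)} = \frac{1}{4}$ ($w{\left(I \right)} = \frac{I \frac{1}{I}}{4} = \frac{1}{4} \cdot 1 = \frac{1}{4}$)
$d{\left(x \right)} = 2 x \left(567 + x\right)$ ($d{\left(x \right)} = \left(567 + x\right) 2 x = 2 x \left(567 + x\right)$)
$w{\left(-561 \right)} + d{\left(L{\left(-22 \right)} \right)} = \frac{1}{4} + 2 \cdot 8 \left(567 + 8\right) = \frac{1}{4} + 2 \cdot 8 \cdot 575 = \frac{1}{4} + 9200 = \frac{36801}{4}$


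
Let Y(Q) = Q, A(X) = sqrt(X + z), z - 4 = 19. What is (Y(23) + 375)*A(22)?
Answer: 1194*sqrt(5) ≈ 2669.9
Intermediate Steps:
z = 23 (z = 4 + 19 = 23)
A(X) = sqrt(23 + X) (A(X) = sqrt(X + 23) = sqrt(23 + X))
(Y(23) + 375)*A(22) = (23 + 375)*sqrt(23 + 22) = 398*sqrt(45) = 398*(3*sqrt(5)) = 1194*sqrt(5)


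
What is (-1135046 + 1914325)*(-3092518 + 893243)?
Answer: -1713848822725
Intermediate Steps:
(-1135046 + 1914325)*(-3092518 + 893243) = 779279*(-2199275) = -1713848822725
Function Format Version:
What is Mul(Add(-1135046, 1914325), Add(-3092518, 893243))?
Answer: -1713848822725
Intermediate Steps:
Mul(Add(-1135046, 1914325), Add(-3092518, 893243)) = Mul(779279, -2199275) = -1713848822725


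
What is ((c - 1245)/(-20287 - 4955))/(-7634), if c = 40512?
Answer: 13089/64232476 ≈ 0.00020378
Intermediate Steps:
((c - 1245)/(-20287 - 4955))/(-7634) = ((40512 - 1245)/(-20287 - 4955))/(-7634) = (39267/(-25242))*(-1/7634) = (39267*(-1/25242))*(-1/7634) = -13089/8414*(-1/7634) = 13089/64232476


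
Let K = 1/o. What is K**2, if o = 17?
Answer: 1/289 ≈ 0.0034602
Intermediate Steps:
K = 1/17 ≈ 0.058824
K**2 = (1/17)**2 = 1/289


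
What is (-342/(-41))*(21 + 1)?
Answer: 7524/41 ≈ 183.51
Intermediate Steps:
(-342/(-41))*(21 + 1) = -342*(-1)/41*22 = -9*(-38/41)*22 = (342/41)*22 = 7524/41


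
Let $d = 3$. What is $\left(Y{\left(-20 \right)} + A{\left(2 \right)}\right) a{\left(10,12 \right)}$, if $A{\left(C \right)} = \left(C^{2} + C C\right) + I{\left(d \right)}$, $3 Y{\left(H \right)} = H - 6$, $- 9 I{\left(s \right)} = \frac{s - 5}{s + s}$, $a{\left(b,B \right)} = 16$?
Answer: $- \frac{272}{27} \approx -10.074$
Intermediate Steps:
$I{\left(s \right)} = - \frac{-5 + s}{18 s}$ ($I{\left(s \right)} = - \frac{\left(s - 5\right) \frac{1}{s + s}}{9} = - \frac{\left(-5 + s\right) \frac{1}{2 s}}{9} = - \frac{\frac{1}{2} \frac{1}{s} \left(-5 + s\right)}{9} = - \frac{-5 + s}{18 s}$)
$Y{\left(H \right)} = -2 + \frac{H}{3}$ ($Y{\left(H \right)} = \frac{H - 6}{3} = \frac{-6 + H}{3} = -2 + \frac{H}{3}$)
$A{\left(C \right)} = \frac{1}{27} + 2 C^{2}$ ($A{\left(C \right)} = \left(C^{2} + C C\right) + \frac{5 - 3}{18 \cdot 3} = \left(C^{2} + C^{2}\right) + \frac{1}{18} \cdot \frac{1}{3} \left(5 - 3\right) = 2 C^{2} + \frac{1}{18} \cdot \frac{1}{3} \cdot 2 = 2 C^{2} + \frac{1}{27} = \frac{1}{27} + 2 C^{2}$)
$\left(Y{\left(-20 \right)} + A{\left(2 \right)}\right) a{\left(10,12 \right)} = \left(\left(-2 + \frac{1}{3} \left(-20\right)\right) + \left(\frac{1}{27} + 2 \cdot 2^{2}\right)\right) 16 = \left(\left(-2 - \frac{20}{3}\right) + \left(\frac{1}{27} + 2 \cdot 4\right)\right) 16 = \left(- \frac{26}{3} + \left(\frac{1}{27} + 8\right)\right) 16 = \left(- \frac{26}{3} + \frac{217}{27}\right) 16 = \left(- \frac{17}{27}\right) 16 = - \frac{272}{27}$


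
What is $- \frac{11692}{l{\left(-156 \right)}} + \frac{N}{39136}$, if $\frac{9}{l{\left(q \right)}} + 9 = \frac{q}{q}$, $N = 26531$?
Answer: $\frac{3660863675}{352224} \approx 10394.0$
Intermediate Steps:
$l{\left(q \right)} = - \frac{9}{8}$ ($l{\left(q \right)} = \frac{9}{-9 + \frac{q}{q}} = \frac{9}{-9 + 1} = \frac{9}{-8} = 9 \left(- \frac{1}{8}\right) = - \frac{9}{8}$)
$- \frac{11692}{l{\left(-156 \right)}} + \frac{N}{39136} = - \frac{11692}{- \frac{9}{8}} + \frac{26531}{39136} = \left(-11692\right) \left(- \frac{8}{9}\right) + 26531 \cdot \frac{1}{39136} = \frac{93536}{9} + \frac{26531}{39136} = \frac{3660863675}{352224}$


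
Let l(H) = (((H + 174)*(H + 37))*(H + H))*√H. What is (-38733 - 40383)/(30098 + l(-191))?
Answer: -198436114/15919161582735 - 6593501068*I*√191/15919161582735 ≈ -1.2465e-5 - 0.0057242*I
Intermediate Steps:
l(H) = 2*H^(3/2)*(37 + H)*(174 + H) (l(H) = (((174 + H)*(37 + H))*(2*H))*√H = (((37 + H)*(174 + H))*(2*H))*√H = (2*H*(37 + H)*(174 + H))*√H = 2*H^(3/2)*(37 + H)*(174 + H))
(-38733 - 40383)/(30098 + l(-191)) = (-38733 - 40383)/(30098 + 2*(-191)^(3/2)*(6438 + (-191)² + 211*(-191))) = -79116/(30098 + 2*(-191*I*√191)*(6438 + 36481 - 40301)) = -79116/(30098 + 2*(-191*I*√191)*2618) = -79116/(30098 - 1000076*I*√191)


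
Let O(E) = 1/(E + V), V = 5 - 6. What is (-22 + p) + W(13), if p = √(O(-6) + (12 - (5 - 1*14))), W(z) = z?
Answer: -9 + √1022/7 ≈ -4.4330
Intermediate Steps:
V = -1
O(E) = 1/(-1 + E) (O(E) = 1/(E - 1) = 1/(-1 + E))
p = √1022/7 (p = √(1/(-1 - 6) + (12 - (5 - 1*14))) = √(1/(-7) + (12 - (5 - 14))) = √(-⅐ + (12 - 1*(-9))) = √(-⅐ + (12 + 9)) = √(-⅐ + 21) = √(146/7) = √1022/7 ≈ 4.5670)
(-22 + p) + W(13) = (-22 + √1022/7) + 13 = -9 + √1022/7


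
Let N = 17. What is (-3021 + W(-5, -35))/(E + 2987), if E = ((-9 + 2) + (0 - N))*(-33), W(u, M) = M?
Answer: -3056/3779 ≈ -0.80868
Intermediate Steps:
E = 792 (E = ((-9 + 2) + (0 - 1*17))*(-33) = (-7 + (0 - 17))*(-33) = (-7 - 17)*(-33) = -24*(-33) = 792)
(-3021 + W(-5, -35))/(E + 2987) = (-3021 - 35)/(792 + 2987) = -3056/3779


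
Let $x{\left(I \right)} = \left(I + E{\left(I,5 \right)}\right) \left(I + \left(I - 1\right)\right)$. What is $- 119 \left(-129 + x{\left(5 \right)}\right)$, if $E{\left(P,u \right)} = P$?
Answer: $4641$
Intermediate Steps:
$x{\left(I \right)} = 2 I \left(-1 + 2 I\right)$ ($x{\left(I \right)} = \left(I + I\right) \left(I + \left(I - 1\right)\right) = 2 I \left(I + \left(-1 + I\right)\right) = 2 I \left(-1 + 2 I\right)$)
$- 119 \left(-129 + x{\left(5 \right)}\right) = - 119 \left(-129 + 2 \cdot 5 \left(-1 + 2 \cdot 5\right)\right) = - 119 \left(-129 + 2 \cdot 5 \left(-1 + 10\right)\right) = - 119 \left(-129 + 2 \cdot 5 \cdot 9\right) = - 119 \left(-129 + 90\right) = \left(-119\right) \left(-39\right) = 4641$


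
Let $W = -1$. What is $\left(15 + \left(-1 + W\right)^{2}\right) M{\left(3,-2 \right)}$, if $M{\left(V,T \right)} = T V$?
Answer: $-114$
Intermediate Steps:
$\left(15 + \left(-1 + W\right)^{2}\right) M{\left(3,-2 \right)} = \left(15 + \left(-1 - 1\right)^{2}\right) \left(\left(-2\right) 3\right) = \left(15 + \left(-2\right)^{2}\right) \left(-6\right) = \left(15 + 4\right) \left(-6\right) = 19 \left(-6\right) = -114$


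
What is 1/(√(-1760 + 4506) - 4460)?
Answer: -2230/9944427 - √2746/19888854 ≈ -0.00022688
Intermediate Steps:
1/(√(-1760 + 4506) - 4460) = 1/(√2746 - 4460) = 1/(-4460 + √2746)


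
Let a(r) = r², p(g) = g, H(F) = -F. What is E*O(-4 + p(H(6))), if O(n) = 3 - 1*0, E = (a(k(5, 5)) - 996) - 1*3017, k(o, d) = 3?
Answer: -12012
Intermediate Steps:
E = -4004 (E = (3² - 996) - 1*3017 = (9 - 996) - 3017 = -987 - 3017 = -4004)
O(n) = 3 (O(n) = 3 + 0 = 3)
E*O(-4 + p(H(6))) = -4004*3 = -12012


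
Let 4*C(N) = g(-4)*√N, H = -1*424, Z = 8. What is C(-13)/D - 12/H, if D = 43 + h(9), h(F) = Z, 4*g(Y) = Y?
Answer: 3/106 - I*√13/204 ≈ 0.028302 - 0.017674*I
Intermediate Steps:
g(Y) = Y/4
h(F) = 8
D = 51 (D = 43 + 8 = 51)
H = -424
C(N) = -√N/4 (C(N) = (((¼)*(-4))*√N)/4 = (-√N)/4 = -√N/4)
C(-13)/D - 12/H = -I*√13/4/51 - 12/(-424) = -I*√13/4*(1/51) - 12*(-1/424) = -I*√13/4*(1/51) + 3/106 = -I*√13/204 + 3/106 = 3/106 - I*√13/204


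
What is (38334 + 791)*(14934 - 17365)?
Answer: -95112875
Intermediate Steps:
(38334 + 791)*(14934 - 17365) = 39125*(-2431) = -95112875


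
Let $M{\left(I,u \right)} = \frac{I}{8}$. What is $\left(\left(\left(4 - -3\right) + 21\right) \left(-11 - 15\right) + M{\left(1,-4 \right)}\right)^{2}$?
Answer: $\frac{33907329}{64} \approx 5.298 \cdot 10^{5}$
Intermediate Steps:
$M{\left(I,u \right)} = \frac{I}{8}$ ($M{\left(I,u \right)} = I \frac{1}{8} = \frac{I}{8}$)
$\left(\left(\left(4 - -3\right) + 21\right) \left(-11 - 15\right) + M{\left(1,-4 \right)}\right)^{2} = \left(\left(\left(4 - -3\right) + 21\right) \left(-11 - 15\right) + \frac{1}{8} \cdot 1\right)^{2} = \left(\left(\left(4 + 3\right) + 21\right) \left(-11 - 15\right) + \frac{1}{8}\right)^{2} = \left(\left(7 + 21\right) \left(-26\right) + \frac{1}{8}\right)^{2} = \left(28 \left(-26\right) + \frac{1}{8}\right)^{2} = \left(-728 + \frac{1}{8}\right)^{2} = \left(- \frac{5823}{8}\right)^{2} = \frac{33907329}{64}$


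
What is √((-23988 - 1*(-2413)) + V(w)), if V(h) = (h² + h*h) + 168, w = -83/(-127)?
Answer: 5*I*√13810389/127 ≈ 146.31*I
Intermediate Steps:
w = 83/127 (w = -83*(-1/127) = 83/127 ≈ 0.65354)
V(h) = 168 + 2*h² (V(h) = (h² + h²) + 168 = 2*h² + 168 = 168 + 2*h²)
√((-23988 - 1*(-2413)) + V(w)) = √((-23988 - 1*(-2413)) + (168 + 2*(83/127)²)) = √((-23988 + 2413) + (168 + 2*(6889/16129))) = √(-21575 + (168 + 13778/16129)) = √(-21575 + 2723450/16129) = √(-345259725/16129) = 5*I*√13810389/127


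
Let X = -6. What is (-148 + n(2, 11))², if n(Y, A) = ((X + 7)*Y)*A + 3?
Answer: 15129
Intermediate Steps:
n(Y, A) = 3 + A*Y (n(Y, A) = ((-6 + 7)*Y)*A + 3 = (1*Y)*A + 3 = Y*A + 3 = A*Y + 3 = 3 + A*Y)
(-148 + n(2, 11))² = (-148 + (3 + 11*2))² = (-148 + (3 + 22))² = (-148 + 25)² = (-123)² = 15129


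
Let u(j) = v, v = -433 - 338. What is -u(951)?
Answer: 771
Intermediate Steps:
v = -771
u(j) = -771
-u(951) = -1*(-771) = 771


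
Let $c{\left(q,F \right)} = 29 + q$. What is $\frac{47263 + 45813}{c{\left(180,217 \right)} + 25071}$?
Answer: $\frac{23269}{6320} \approx 3.6818$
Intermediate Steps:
$\frac{47263 + 45813}{c{\left(180,217 \right)} + 25071} = \frac{47263 + 45813}{\left(29 + 180\right) + 25071} = \frac{93076}{209 + 25071} = \frac{93076}{25280} = 93076 \cdot \frac{1}{25280} = \frac{23269}{6320}$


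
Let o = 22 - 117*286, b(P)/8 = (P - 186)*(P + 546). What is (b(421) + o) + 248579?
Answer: 2033099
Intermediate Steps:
b(P) = 8*(-186 + P)*(546 + P) (b(P) = 8*((P - 186)*(P + 546)) = 8*((-186 + P)*(546 + P)) = 8*(-186 + P)*(546 + P))
o = -33440 (o = 22 - 33462 = -33440)
(b(421) + o) + 248579 = ((-812448 + 8*421² + 2880*421) - 33440) + 248579 = ((-812448 + 8*177241 + 1212480) - 33440) + 248579 = ((-812448 + 1417928 + 1212480) - 33440) + 248579 = (1817960 - 33440) + 248579 = 1784520 + 248579 = 2033099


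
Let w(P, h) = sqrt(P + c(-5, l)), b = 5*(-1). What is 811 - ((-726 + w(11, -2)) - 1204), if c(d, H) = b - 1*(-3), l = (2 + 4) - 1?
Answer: 2738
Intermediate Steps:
b = -5
l = 5 (l = 6 - 1 = 5)
c(d, H) = -2 (c(d, H) = -5 - 1*(-3) = -5 + 3 = -2)
w(P, h) = sqrt(-2 + P) (w(P, h) = sqrt(P - 2) = sqrt(-2 + P))
811 - ((-726 + w(11, -2)) - 1204) = 811 - ((-726 + sqrt(-2 + 11)) - 1204) = 811 - ((-726 + sqrt(9)) - 1204) = 811 - ((-726 + 3) - 1204) = 811 - (-723 - 1204) = 811 - 1*(-1927) = 811 + 1927 = 2738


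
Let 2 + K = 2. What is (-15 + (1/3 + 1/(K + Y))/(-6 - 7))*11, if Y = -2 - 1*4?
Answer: -12881/78 ≈ -165.14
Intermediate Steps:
Y = -6 (Y = -2 - 4 = -6)
K = 0 (K = -2 + 2 = 0)
(-15 + (1/3 + 1/(K + Y))/(-6 - 7))*11 = (-15 + (1/3 + 1/(0 - 6))/(-6 - 7))*11 = (-15 + (1/3 + 1/(-6))/(-13))*11 = (-15 + (1/3 - 1/6)*(-1/13))*11 = (-15 + (1/6)*(-1/13))*11 = (-15 - 1/78)*11 = -1171/78*11 = -12881/78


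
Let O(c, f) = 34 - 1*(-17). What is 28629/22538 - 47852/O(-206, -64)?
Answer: -1077028297/1149438 ≈ -937.00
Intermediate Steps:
O(c, f) = 51 (O(c, f) = 34 + 17 = 51)
28629/22538 - 47852/O(-206, -64) = 28629/22538 - 47852/51 = -1077028297/1149438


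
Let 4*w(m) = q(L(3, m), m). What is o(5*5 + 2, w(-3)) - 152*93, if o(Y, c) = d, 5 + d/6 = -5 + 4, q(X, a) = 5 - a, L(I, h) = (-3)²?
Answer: -14172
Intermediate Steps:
L(I, h) = 9
w(m) = 5/4 - m/4 (w(m) = (5 - m)/4 = 5/4 - m/4)
d = -36 (d = -30 + 6*(-5 + 4) = -30 + 6*(-1) = -30 - 6 = -36)
o(Y, c) = -36
o(5*5 + 2, w(-3)) - 152*93 = -36 - 152*93 = -36 - 14136 = -14172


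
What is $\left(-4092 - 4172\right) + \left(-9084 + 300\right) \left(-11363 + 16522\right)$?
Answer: $-45324920$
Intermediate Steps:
$\left(-4092 - 4172\right) + \left(-9084 + 300\right) \left(-11363 + 16522\right) = \left(-4092 - 4172\right) - 45316656 = -8264 - 45316656 = -45324920$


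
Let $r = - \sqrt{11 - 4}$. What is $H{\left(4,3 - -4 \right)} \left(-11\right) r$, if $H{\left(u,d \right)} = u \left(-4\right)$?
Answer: $- 176 \sqrt{7} \approx -465.65$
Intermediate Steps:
$H{\left(u,d \right)} = - 4 u$
$r = - \sqrt{7} \approx -2.6458$
$H{\left(4,3 - -4 \right)} \left(-11\right) r = \left(-4\right) 4 \left(-11\right) \left(- \sqrt{7}\right) = \left(-16\right) \left(-11\right) \left(- \sqrt{7}\right) = 176 \left(- \sqrt{7}\right) = - 176 \sqrt{7}$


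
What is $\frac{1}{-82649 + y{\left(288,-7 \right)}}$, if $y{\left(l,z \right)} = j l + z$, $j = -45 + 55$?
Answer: $- \frac{1}{79776} \approx -1.2535 \cdot 10^{-5}$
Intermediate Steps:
$j = 10$
$y{\left(l,z \right)} = z + 10 l$ ($y{\left(l,z \right)} = 10 l + z = z + 10 l$)
$\frac{1}{-82649 + y{\left(288,-7 \right)}} = \frac{1}{-82649 + \left(-7 + 10 \cdot 288\right)} = \frac{1}{-82649 + \left(-7 + 2880\right)} = \frac{1}{-82649 + 2873} = \frac{1}{-79776} = - \frac{1}{79776}$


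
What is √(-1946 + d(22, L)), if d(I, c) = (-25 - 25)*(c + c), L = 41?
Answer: I*√6046 ≈ 77.756*I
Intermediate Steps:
d(I, c) = -100*c
√(-1946 + d(22, L)) = √(-1946 - 100*41) = √(-1946 - 4100) = √(-6046) = I*√6046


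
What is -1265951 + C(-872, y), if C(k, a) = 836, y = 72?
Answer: -1265115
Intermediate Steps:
-1265951 + C(-872, y) = -1265951 + 836 = -1265115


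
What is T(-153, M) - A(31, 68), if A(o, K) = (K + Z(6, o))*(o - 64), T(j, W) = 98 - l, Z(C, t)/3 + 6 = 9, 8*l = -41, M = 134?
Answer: 21153/8 ≈ 2644.1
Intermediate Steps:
l = -41/8 (l = (1/8)*(-41) = -41/8 ≈ -5.1250)
Z(C, t) = 9 (Z(C, t) = -18 + 3*9 = -18 + 27 = 9)
T(j, W) = 825/8 (T(j, W) = 98 - 1*(-41/8) = 98 + 41/8 = 825/8)
A(o, K) = (-64 + o)*(9 + K) (A(o, K) = (K + 9)*(o - 64) = (9 + K)*(-64 + o) = (-64 + o)*(9 + K))
T(-153, M) - A(31, 68) = 825/8 - (-576 - 64*68 + 9*31 + 68*31) = 825/8 - (-576 - 4352 + 279 + 2108) = 825/8 - 1*(-2541) = 825/8 + 2541 = 21153/8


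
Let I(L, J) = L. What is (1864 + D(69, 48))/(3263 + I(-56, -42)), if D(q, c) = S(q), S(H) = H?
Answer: 1933/3207 ≈ 0.60274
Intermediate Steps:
D(q, c) = q
(1864 + D(69, 48))/(3263 + I(-56, -42)) = (1864 + 69)/(3263 - 56) = 1933/3207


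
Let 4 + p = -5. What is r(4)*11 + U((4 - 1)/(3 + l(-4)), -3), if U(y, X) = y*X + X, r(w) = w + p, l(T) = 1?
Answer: -241/4 ≈ -60.250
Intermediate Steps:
p = -9 (p = -4 - 5 = -9)
r(w) = -9 + w (r(w) = w - 9 = -9 + w)
U(y, X) = X + X*y (U(y, X) = X*y + X = X + X*y)
r(4)*11 + U((4 - 1)/(3 + l(-4)), -3) = (-9 + 4)*11 - 3*(1 + (4 - 1)/(3 + 1)) = -5*11 - 3*(1 + 3/4) = -55 - 3*(1 + 3*(¼)) = -55 - 3*(1 + ¾) = -55 - 3*7/4 = -55 - 21/4 = -241/4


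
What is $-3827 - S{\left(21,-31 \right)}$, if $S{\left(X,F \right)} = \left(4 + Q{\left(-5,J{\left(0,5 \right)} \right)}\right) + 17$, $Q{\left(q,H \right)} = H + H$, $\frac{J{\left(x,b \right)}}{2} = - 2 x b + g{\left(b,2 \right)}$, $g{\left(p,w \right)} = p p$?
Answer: $-3948$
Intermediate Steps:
$g{\left(p,w \right)} = p^{2}$
$J{\left(x,b \right)} = 2 b^{2} - 4 b x$ ($J{\left(x,b \right)} = 2 \left(- 2 x b + b^{2}\right) = 2 \left(- 2 b x + b^{2}\right) = 2 \left(b^{2} - 2 b x\right) = 2 b^{2} - 4 b x$)
$Q{\left(q,H \right)} = 2 H$
$S{\left(X,F \right)} = 121$ ($S{\left(X,F \right)} = \left(4 + 2 \cdot 2 \cdot 5 \left(5 - 0\right)\right) + 17 = \left(4 + 2 \cdot 2 \cdot 5 \left(5 + 0\right)\right) + 17 = \left(4 + 2 \cdot 2 \cdot 5 \cdot 5\right) + 17 = \left(4 + 2 \cdot 50\right) + 17 = \left(4 + 100\right) + 17 = 104 + 17 = 121$)
$-3827 - S{\left(21,-31 \right)} = -3827 - 121 = -3948$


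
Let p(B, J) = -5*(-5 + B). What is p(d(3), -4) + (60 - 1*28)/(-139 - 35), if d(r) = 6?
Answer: -451/87 ≈ -5.1839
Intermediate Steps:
p(B, J) = 25 - 5*B
p(d(3), -4) + (60 - 1*28)/(-139 - 35) = (25 - 5*6) + (60 - 1*28)/(-139 - 35) = (25 - 30) + (60 - 28)/(-174) = -5 - 1/174*32 = -5 - 16/87 = -451/87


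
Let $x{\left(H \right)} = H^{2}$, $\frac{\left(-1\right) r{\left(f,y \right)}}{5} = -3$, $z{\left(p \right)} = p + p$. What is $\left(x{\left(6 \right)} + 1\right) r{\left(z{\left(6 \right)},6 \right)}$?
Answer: $555$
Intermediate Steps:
$z{\left(p \right)} = 2 p$
$r{\left(f,y \right)} = 15$ ($r{\left(f,y \right)} = \left(-5\right) \left(-3\right) = 15$)
$\left(x{\left(6 \right)} + 1\right) r{\left(z{\left(6 \right)},6 \right)} = \left(6^{2} + 1\right) 15 = \left(36 + 1\right) 15 = 37 \cdot 15 = 555$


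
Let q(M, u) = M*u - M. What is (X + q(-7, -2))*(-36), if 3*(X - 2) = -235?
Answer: 1992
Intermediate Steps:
X = -229/3 (X = 2 + (⅓)*(-235) = 2 - 235/3 = -229/3 ≈ -76.333)
q(M, u) = -M + M*u
(X + q(-7, -2))*(-36) = (-229/3 - 7*(-1 - 2))*(-36) = (-229/3 - 7*(-3))*(-36) = (-229/3 + 21)*(-36) = -166/3*(-36) = 1992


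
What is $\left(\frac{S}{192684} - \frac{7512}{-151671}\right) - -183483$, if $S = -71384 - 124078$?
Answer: $\frac{297899138313601}{1623587498} \approx 1.8348 \cdot 10^{5}$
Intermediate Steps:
$S = -195462$
$\left(\frac{S}{192684} - \frac{7512}{-151671}\right) - -183483 = \left(- \frac{195462}{192684} - \frac{7512}{-151671}\right) - -183483 = \left(\left(-195462\right) \frac{1}{192684} - - \frac{2504}{50557}\right) + 183483 = \left(- \frac{32577}{32114} + \frac{2504}{50557}\right) + 183483 = - \frac{1566581933}{1623587498} + 183483 = \frac{297899138313601}{1623587498}$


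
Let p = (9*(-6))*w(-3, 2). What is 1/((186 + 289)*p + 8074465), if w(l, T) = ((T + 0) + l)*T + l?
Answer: 1/8202715 ≈ 1.2191e-7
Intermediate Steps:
w(l, T) = l + T*(T + l) (w(l, T) = (T + l)*T + l = T*(T + l) + l = l + T*(T + l))
p = 270 (p = (9*(-6))*(-3 + 2**2 + 2*(-3)) = -54*(-3 + 4 - 6) = -54*(-5) = 270)
1/((186 + 289)*p + 8074465) = 1/((186 + 289)*270 + 8074465) = 1/(475*270 + 8074465) = 1/(128250 + 8074465) = 1/8202715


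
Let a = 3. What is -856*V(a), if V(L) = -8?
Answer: 6848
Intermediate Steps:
-856*V(a) = -856*(-8) = 6848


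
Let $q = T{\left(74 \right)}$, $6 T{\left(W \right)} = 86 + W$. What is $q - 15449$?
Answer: $- \frac{46267}{3} \approx -15422.0$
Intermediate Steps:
$T{\left(W \right)} = \frac{43}{3} + \frac{W}{6}$ ($T{\left(W \right)} = \frac{86 + W}{6} = \frac{43}{3} + \frac{W}{6}$)
$q = \frac{80}{3}$ ($q = \frac{43}{3} + \frac{1}{6} \cdot 74 = \frac{43}{3} + \frac{37}{3} = \frac{80}{3} \approx 26.667$)
$q - 15449 = \frac{80}{3} - 15449 = - \frac{46267}{3}$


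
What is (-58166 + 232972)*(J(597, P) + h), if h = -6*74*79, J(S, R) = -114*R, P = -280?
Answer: -551687736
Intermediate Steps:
h = -35076 (h = -444*79 = -35076)
(-58166 + 232972)*(J(597, P) + h) = (-58166 + 232972)*(-114*(-280) - 35076) = 174806*(31920 - 35076) = 174806*(-3156) = -551687736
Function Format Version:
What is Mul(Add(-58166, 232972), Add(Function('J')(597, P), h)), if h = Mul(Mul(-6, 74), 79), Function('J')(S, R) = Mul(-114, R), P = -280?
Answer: -551687736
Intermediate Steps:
h = -35076 (h = Mul(-444, 79) = -35076)
Mul(Add(-58166, 232972), Add(Function('J')(597, P), h)) = Mul(Add(-58166, 232972), Add(Mul(-114, -280), -35076)) = Mul(174806, Add(31920, -35076)) = Mul(174806, -3156) = -551687736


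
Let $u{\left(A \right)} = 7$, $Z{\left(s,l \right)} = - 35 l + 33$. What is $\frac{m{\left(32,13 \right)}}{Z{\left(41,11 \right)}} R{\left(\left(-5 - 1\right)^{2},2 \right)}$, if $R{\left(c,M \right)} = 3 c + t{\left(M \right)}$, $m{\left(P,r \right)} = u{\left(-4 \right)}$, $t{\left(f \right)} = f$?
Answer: $- \frac{35}{16} \approx -2.1875$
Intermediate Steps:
$Z{\left(s,l \right)} = 33 - 35 l$
$m{\left(P,r \right)} = 7$
$R{\left(c,M \right)} = M + 3 c$ ($R{\left(c,M \right)} = 3 c + M = M + 3 c$)
$\frac{m{\left(32,13 \right)}}{Z{\left(41,11 \right)}} R{\left(\left(-5 - 1\right)^{2},2 \right)} = \frac{7}{33 - 385} \left(2 + 3 \left(-5 - 1\right)^{2}\right) = \frac{7}{33 - 385} \left(2 + 3 \left(-6\right)^{2}\right) = \frac{7}{-352} \left(2 + 3 \cdot 36\right) = 7 \left(- \frac{1}{352}\right) \left(2 + 108\right) = \left(- \frac{7}{352}\right) 110 = - \frac{35}{16}$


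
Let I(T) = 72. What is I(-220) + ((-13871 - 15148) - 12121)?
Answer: -41068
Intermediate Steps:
I(-220) + ((-13871 - 15148) - 12121) = 72 + ((-13871 - 15148) - 12121) = 72 + (-29019 - 12121) = 72 - 41140 = -41068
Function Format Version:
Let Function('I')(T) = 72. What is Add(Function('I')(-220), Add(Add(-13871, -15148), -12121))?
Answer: -41068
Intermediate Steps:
Add(Function('I')(-220), Add(Add(-13871, -15148), -12121)) = Add(72, Add(Add(-13871, -15148), -12121)) = Add(72, Add(-29019, -12121)) = Add(72, -41140) = -41068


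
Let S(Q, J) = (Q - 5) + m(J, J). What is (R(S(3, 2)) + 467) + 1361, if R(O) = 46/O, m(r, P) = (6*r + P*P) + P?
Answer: 14647/8 ≈ 1830.9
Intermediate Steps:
m(r, P) = P + P**2 + 6*r (m(r, P) = (6*r + P**2) + P = (P**2 + 6*r) + P = P + P**2 + 6*r)
S(Q, J) = -5 + Q + J**2 + 7*J (S(Q, J) = (Q - 5) + (J + J**2 + 6*J) = (-5 + Q) + (J**2 + 7*J) = -5 + Q + J**2 + 7*J)
(R(S(3, 2)) + 467) + 1361 = (46/(-5 + 3 + 2**2 + 7*2) + 467) + 1361 = (46/(-5 + 3 + 4 + 14) + 467) + 1361 = (46/16 + 467) + 1361 = (46*(1/16) + 467) + 1361 = (23/8 + 467) + 1361 = 3759/8 + 1361 = 14647/8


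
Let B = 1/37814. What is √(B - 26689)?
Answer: I*√38162563590830/37814 ≈ 163.37*I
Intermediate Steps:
B = 1/37814 ≈ 2.6445e-5
√(B - 26689) = √(1/37814 - 26689) = √(-1009217845/37814) = I*√38162563590830/37814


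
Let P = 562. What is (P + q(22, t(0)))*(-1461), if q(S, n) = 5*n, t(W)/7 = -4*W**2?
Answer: -821082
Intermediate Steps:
t(W) = -28*W**2 (t(W) = 7*(-4*W**2) = -28*W**2)
(P + q(22, t(0)))*(-1461) = (562 + 5*(-28*0**2))*(-1461) = (562 + 5*(-28*0))*(-1461) = (562 + 5*0)*(-1461) = (562 + 0)*(-1461) = 562*(-1461) = -821082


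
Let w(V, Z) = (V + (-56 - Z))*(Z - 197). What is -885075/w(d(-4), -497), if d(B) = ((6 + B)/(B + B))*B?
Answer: 885075/306748 ≈ 2.8853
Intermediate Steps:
d(B) = 3 + B/2 (d(B) = ((6 + B)/((2*B)))*B = ((6 + B)*(1/(2*B)))*B = ((6 + B)/(2*B))*B = 3 + B/2)
w(V, Z) = (-197 + Z)*(-56 + V - Z) (w(V, Z) = (-56 + V - Z)*(-197 + Z) = (-197 + Z)*(-56 + V - Z))
-885075/w(d(-4), -497) = -885075/(11032 - 1*(-497)² - 197*(3 + (½)*(-4)) + 141*(-497) + (3 + (½)*(-4))*(-497)) = -885075/(11032 - 1*247009 - 197*(3 - 2) - 70077 + (3 - 2)*(-497)) = -885075/(11032 - 247009 - 197*1 - 70077 + 1*(-497)) = -885075/(11032 - 247009 - 197 - 70077 - 497) = -885075/(-306748) = -885075*(-1/306748) = 885075/306748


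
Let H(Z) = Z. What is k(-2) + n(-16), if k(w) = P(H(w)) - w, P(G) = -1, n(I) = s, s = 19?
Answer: 20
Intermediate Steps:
n(I) = 19
k(w) = -1 - w
k(-2) + n(-16) = (-1 - 1*(-2)) + 19 = (-1 + 2) + 19 = 1 + 19 = 20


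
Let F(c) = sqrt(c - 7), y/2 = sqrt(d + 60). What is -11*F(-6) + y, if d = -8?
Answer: sqrt(13)*(4 - 11*I) ≈ 14.422 - 39.661*I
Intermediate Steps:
y = 4*sqrt(13) (y = 2*sqrt(-8 + 60) = 2*sqrt(52) = 2*(2*sqrt(13)) = 4*sqrt(13) ≈ 14.422)
F(c) = sqrt(-7 + c)
-11*F(-6) + y = -11*sqrt(-7 - 6) + 4*sqrt(13) = -11*I*sqrt(13) + 4*sqrt(13) = 4*sqrt(13) - 11*I*sqrt(13)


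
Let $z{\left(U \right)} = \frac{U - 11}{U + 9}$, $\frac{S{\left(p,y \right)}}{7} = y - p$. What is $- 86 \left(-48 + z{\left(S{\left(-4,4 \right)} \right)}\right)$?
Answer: $\frac{52890}{13} \approx 4068.5$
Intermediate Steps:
$S{\left(p,y \right)} = - 7 p + 7 y$ ($S{\left(p,y \right)} = 7 \left(y - p\right) = - 7 p + 7 y$)
$z{\left(U \right)} = \frac{-11 + U}{9 + U}$
$- 86 \left(-48 + z{\left(S{\left(-4,4 \right)} \right)}\right) = - 86 \left(-48 + \frac{-11 + \left(\left(-7\right) \left(-4\right) + 7 \cdot 4\right)}{9 + \left(\left(-7\right) \left(-4\right) + 7 \cdot 4\right)}\right) = - 86 \left(-48 + \frac{-11 + \left(28 + 28\right)}{9 + \left(28 + 28\right)}\right) = - 86 \left(-48 + \frac{-11 + 56}{9 + 56}\right) = - 86 \left(-48 + \frac{1}{65} \cdot 45\right) = - 86 \left(-48 + \frac{9}{13}\right) = \left(-86\right) \left(- \frac{615}{13}\right) = \frac{52890}{13}$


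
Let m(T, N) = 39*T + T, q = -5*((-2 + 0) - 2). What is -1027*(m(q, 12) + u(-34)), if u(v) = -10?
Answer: -811330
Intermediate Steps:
q = 20 (q = -5*(-2 - 2) = -5*(-4) = 20)
m(T, N) = 40*T
-1027*(m(q, 12) + u(-34)) = -1027*(40*20 - 10) = -1027*(800 - 10) = -1027*790 = -811330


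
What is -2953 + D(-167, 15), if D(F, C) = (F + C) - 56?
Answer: -3161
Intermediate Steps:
D(F, C) = -56 + C + F (D(F, C) = (C + F) - 56 = -56 + C + F)
-2953 + D(-167, 15) = -2953 + (-56 + 15 - 167) = -2953 - 208 = -3161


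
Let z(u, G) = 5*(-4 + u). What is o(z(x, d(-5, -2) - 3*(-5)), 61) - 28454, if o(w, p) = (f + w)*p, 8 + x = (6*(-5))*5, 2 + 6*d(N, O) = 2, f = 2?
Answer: -77742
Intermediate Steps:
d(N, O) = 0 (d(N, O) = -⅓ + (⅙)*2 = -⅓ + ⅓ = 0)
x = -158 (x = -8 + (6*(-5))*5 = -8 - 30*5 = -8 - 150 = -158)
z(u, G) = -20 + 5*u
o(w, p) = p*(2 + w) (o(w, p) = (2 + w)*p = p*(2 + w))
o(z(x, d(-5, -2) - 3*(-5)), 61) - 28454 = 61*(2 + (-20 + 5*(-158))) - 28454 = 61*(2 + (-20 - 790)) - 28454 = 61*(2 - 810) - 28454 = 61*(-808) - 28454 = -49288 - 28454 = -77742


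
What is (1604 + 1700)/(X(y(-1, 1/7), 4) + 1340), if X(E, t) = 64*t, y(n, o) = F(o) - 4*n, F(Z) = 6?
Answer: 118/57 ≈ 2.0702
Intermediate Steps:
y(n, o) = 6 - 4*n
(1604 + 1700)/(X(y(-1, 1/7), 4) + 1340) = (1604 + 1700)/(64*4 + 1340) = 3304/(256 + 1340) = 3304/1596 = 3304*(1/1596) = 118/57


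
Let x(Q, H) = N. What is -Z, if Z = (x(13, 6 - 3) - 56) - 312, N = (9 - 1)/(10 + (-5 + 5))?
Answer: 1836/5 ≈ 367.20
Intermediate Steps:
N = ⅘ (N = 8/(10 + 0) = 8/10 = 8*(⅒) = ⅘ ≈ 0.80000)
x(Q, H) = ⅘
Z = -1836/5 (Z = (⅘ - 56) - 312 = -276/5 - 312 = -1836/5 ≈ -367.20)
-Z = -1*(-1836/5) = 1836/5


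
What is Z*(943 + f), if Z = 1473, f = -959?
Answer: -23568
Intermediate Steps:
Z*(943 + f) = 1473*(943 - 959) = 1473*(-16) = -23568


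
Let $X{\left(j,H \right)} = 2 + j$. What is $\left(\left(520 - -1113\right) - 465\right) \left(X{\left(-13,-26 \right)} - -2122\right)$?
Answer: $2465648$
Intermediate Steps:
$\left(\left(520 - -1113\right) - 465\right) \left(X{\left(-13,-26 \right)} - -2122\right) = \left(\left(520 - -1113\right) - 465\right) \left(\left(2 - 13\right) - -2122\right) = \left(\left(520 + 1113\right) - 465\right) \left(-11 + 2122\right) = \left(1633 - 465\right) 2111 = 1168 \cdot 2111 = 2465648$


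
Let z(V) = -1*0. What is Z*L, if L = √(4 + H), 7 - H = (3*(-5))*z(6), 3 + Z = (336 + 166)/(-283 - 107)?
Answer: -836*√11/195 ≈ -14.219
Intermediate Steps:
z(V) = 0
Z = -836/195 (Z = -3 + (336 + 166)/(-283 - 107) = -3 + 502/(-390) = -3 + 502*(-1/390) = -3 - 251/195 = -836/195 ≈ -4.2872)
H = 7 (H = 7 - 3*(-5)*0 = 7 - (-15)*0 = 7 - 1*0 = 7 + 0 = 7)
L = √11 (L = √(4 + 7) = √11 ≈ 3.3166)
Z*L = -836*√11/195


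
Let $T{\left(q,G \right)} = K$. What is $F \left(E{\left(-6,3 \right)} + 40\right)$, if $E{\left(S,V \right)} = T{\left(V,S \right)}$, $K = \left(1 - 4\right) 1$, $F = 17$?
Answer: $629$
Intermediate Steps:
$K = -3$ ($K = \left(-3\right) 1 = -3$)
$T{\left(q,G \right)} = -3$
$E{\left(S,V \right)} = -3$
$F \left(E{\left(-6,3 \right)} + 40\right) = 17 \left(-3 + 40\right) = 17 \cdot 37 = 629$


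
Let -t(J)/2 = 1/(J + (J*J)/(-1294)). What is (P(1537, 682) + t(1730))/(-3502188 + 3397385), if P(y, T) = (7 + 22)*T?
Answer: -3729538107/19762701710 ≈ -0.18872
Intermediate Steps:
t(J) = -2/(J - J²/1294) (t(J) = -2/(J + (J*J)/(-1294)) = -2/(J + J²*(-1/1294)) = -2/(J - J²/1294))
P(y, T) = 29*T
(P(1537, 682) + t(1730))/(-3502188 + 3397385) = (29*682 + 2588/(1730*(-1294 + 1730)))/(-3502188 + 3397385) = (19778 + 2588*(1/1730)/436)/(-104803) = (19778 + 2588*(1/1730)*(1/436))*(-1/104803) = (19778 + 647/188570)*(-1/104803) = (3729538107/188570)*(-1/104803) = -3729538107/19762701710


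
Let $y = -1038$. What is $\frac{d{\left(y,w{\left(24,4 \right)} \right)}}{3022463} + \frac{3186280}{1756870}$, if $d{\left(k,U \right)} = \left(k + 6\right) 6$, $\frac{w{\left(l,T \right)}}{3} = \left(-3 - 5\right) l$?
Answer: $\frac{961953486860}{531007457081} \approx 1.8116$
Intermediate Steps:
$w{\left(l,T \right)} = - 24 l$ ($w{\left(l,T \right)} = 3 \left(-3 - 5\right) l = 3 \left(- 8 l\right) = - 24 l$)
$d{\left(k,U \right)} = 36 + 6 k$ ($d{\left(k,U \right)} = \left(6 + k\right) 6 = 36 + 6 k$)
$\frac{d{\left(y,w{\left(24,4 \right)} \right)}}{3022463} + \frac{3186280}{1756870} = \frac{36 + 6 \left(-1038\right)}{3022463} + \frac{3186280}{1756870} = \left(36 - 6228\right) \frac{1}{3022463} + 3186280 \cdot \frac{1}{1756870} = \left(-6192\right) \frac{1}{3022463} + \frac{318628}{175687} = - \frac{6192}{3022463} + \frac{318628}{175687} = \frac{961953486860}{531007457081}$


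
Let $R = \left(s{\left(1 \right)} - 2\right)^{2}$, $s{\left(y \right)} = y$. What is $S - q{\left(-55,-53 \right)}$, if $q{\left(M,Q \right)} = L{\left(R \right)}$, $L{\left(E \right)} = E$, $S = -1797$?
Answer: $-1798$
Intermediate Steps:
$R = 1$ ($R = \left(1 - 2\right)^{2} = \left(-1\right)^{2} = 1$)
$q{\left(M,Q \right)} = 1$
$S - q{\left(-55,-53 \right)} = -1797 - 1 = -1798$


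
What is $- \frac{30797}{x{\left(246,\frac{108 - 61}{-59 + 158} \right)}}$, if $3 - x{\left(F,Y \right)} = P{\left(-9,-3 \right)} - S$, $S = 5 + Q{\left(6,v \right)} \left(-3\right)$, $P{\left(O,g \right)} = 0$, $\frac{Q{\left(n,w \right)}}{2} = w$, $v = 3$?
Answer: $\frac{30797}{10} \approx 3079.7$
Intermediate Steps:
$Q{\left(n,w \right)} = 2 w$
$S = -13$ ($S = 5 + 2 \cdot 3 \left(-3\right) = 5 + 6 \left(-3\right) = 5 - 18 = -13$)
$x{\left(F,Y \right)} = -10$ ($x{\left(F,Y \right)} = 3 - \left(0 - -13\right) = 3 - \left(0 + 13\right) = 3 - 13 = -10$)
$- \frac{30797}{x{\left(246,\frac{108 - 61}{-59 + 158} \right)}} = - \frac{30797}{-10} = \left(-30797\right) \left(- \frac{1}{10}\right) = \frac{30797}{10}$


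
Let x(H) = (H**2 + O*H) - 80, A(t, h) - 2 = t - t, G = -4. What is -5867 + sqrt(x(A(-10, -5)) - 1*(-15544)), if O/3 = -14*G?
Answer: -5867 + 6*sqrt(439) ≈ -5741.3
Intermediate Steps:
O = 168 (O = 3*(-14*(-4)) = 3*56 = 168)
A(t, h) = 2 (A(t, h) = 2 + (t - t) = 2 + 0 = 2)
x(H) = -80 + H**2 + 168*H (x(H) = (H**2 + 168*H) - 80 = -80 + H**2 + 168*H)
-5867 + sqrt(x(A(-10, -5)) - 1*(-15544)) = -5867 + sqrt((-80 + 2**2 + 168*2) - 1*(-15544)) = -5867 + sqrt((-80 + 4 + 336) + 15544) = -5867 + sqrt(260 + 15544) = -5867 + sqrt(15804) = -5867 + 6*sqrt(439)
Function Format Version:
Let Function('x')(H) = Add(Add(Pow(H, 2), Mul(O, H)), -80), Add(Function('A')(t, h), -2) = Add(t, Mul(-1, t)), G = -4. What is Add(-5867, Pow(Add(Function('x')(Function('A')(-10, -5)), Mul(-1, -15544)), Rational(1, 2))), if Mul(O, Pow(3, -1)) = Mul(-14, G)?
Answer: Add(-5867, Mul(6, Pow(439, Rational(1, 2)))) ≈ -5741.3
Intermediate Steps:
O = 168 (O = Mul(3, Mul(-14, -4)) = Mul(3, 56) = 168)
Function('A')(t, h) = 2 (Function('A')(t, h) = Add(2, Add(t, Mul(-1, t))) = Add(2, 0) = 2)
Function('x')(H) = Add(-80, Pow(H, 2), Mul(168, H)) (Function('x')(H) = Add(Add(Pow(H, 2), Mul(168, H)), -80) = Add(-80, Pow(H, 2), Mul(168, H)))
Add(-5867, Pow(Add(Function('x')(Function('A')(-10, -5)), Mul(-1, -15544)), Rational(1, 2))) = Add(-5867, Pow(Add(Add(-80, Pow(2, 2), Mul(168, 2)), Mul(-1, -15544)), Rational(1, 2))) = Add(-5867, Pow(Add(Add(-80, 4, 336), 15544), Rational(1, 2))) = Add(-5867, Pow(Add(260, 15544), Rational(1, 2))) = Add(-5867, Pow(15804, Rational(1, 2))) = Add(-5867, Mul(6, Pow(439, Rational(1, 2))))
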